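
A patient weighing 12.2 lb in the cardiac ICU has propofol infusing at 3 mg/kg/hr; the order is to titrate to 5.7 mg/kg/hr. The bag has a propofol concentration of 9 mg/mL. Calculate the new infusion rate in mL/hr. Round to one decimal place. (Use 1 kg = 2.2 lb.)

3.5 mL/hr

Weight = 12.2 lb ÷ 2.2 lb/kg = 5.545455 kg
Dose = 5.7 mg/kg/hr × 5.545455 kg = 31.60909 mg/hr
Rate = 31.60909 mg/hr ÷ 9 mg/mL = 3.512121 mL/hr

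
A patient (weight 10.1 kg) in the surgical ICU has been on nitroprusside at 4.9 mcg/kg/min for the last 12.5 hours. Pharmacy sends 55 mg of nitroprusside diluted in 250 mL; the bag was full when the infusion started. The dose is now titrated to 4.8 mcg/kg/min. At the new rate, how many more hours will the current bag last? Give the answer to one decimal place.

Initial rate:
Dose = 4.9 mcg/kg/min × 10.1 kg = 49.49 mcg/min
49.49 mcg/min × 60 min/hr = 2969.4 mcg/hr
Concentration = 55 mg ÷ 250 mL = 0.22 mg/mL = 220 mcg/mL
Rate = 2969.4 mcg/hr ÷ 220 mcg/mL = 13.49727 mL/hr
Volume infused so far = 13.49727 mL/hr × 12.5 hr = 168.7159 mL
Volume remaining = 250 − 168.7159 = 81.28409 mL
New rate:
Dose = 4.8 mcg/kg/min × 10.1 kg = 48.48 mcg/min
48.48 mcg/min × 60 min/hr = 2908.8 mcg/hr
Rate = 2908.8 mcg/hr ÷ 220 mcg/mL = 13.22182 mL/hr
Time remaining = 81.28409 mL ÷ 13.22182 mL/hr = 6.147724 hr

6.1 hours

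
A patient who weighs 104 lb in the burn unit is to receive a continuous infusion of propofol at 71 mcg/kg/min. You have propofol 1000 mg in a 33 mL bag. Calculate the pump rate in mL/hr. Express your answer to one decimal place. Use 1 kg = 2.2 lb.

6.6 mL/hr

Weight = 104 lb ÷ 2.2 lb/kg = 47.27273 kg
Dose = 71 mcg/kg/min × 47.27273 kg = 3356.364 mcg/min
3356.364 mcg/min × 60 min/hr = 201381.8 mcg/hr
Concentration = 1000 mg ÷ 33 mL = 30.30303 mg/mL = 30303.03 mcg/mL
Rate = 201381.8 mcg/hr ÷ 30303.03 mcg/mL = 6.6456 mL/hr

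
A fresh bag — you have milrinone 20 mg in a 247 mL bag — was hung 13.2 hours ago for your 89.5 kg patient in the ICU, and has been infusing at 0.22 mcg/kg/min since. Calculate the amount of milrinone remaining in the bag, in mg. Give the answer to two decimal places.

4.41 mg

Dose = 0.22 mcg/kg/min × 89.5 kg = 19.69 mcg/min
19.69 mcg/min × 60 min/hr = 1181.4 mcg/hr
Concentration = 20 mg ÷ 247 mL = 0.08097166 mg/mL = 80.97166 mcg/mL
Rate = 1181.4 mcg/hr ÷ 80.97166 mcg/mL = 14.59029 mL/hr
Volume infused = 14.59029 mL/hr × 13.2 hr = 192.5918 mL
Volume remaining = 247 − 192.5918 = 54.40817 mL
Drug remaining = 54.40817 mL × 80.97166 mcg/mL = 4405.52 mcg = 4.40552 mg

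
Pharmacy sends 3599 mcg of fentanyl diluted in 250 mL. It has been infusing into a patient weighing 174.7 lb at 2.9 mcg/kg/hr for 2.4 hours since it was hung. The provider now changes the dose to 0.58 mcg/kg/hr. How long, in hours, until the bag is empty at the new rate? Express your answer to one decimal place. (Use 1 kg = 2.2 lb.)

66.1 hours

Initial rate:
Weight = 174.7 lb ÷ 2.2 lb/kg = 79.40909 kg
Dose = 2.9 mcg/kg/hr × 79.40909 kg = 230.2864 mcg/hr
Concentration = 3599 mcg ÷ 250 mL = 14.396 mcg/mL
Rate = 230.2864 mcg/hr ÷ 14.396 mcg/mL = 15.99655 mL/hr
Volume infused so far = 15.99655 mL/hr × 2.4 hr = 38.39172 mL
Volume remaining = 250 − 38.39172 = 211.6083 mL
New rate:
Dose = 0.58 mcg/kg/hr × 79.40909 kg = 46.05727 mcg/hr
Rate = 46.05727 mcg/hr ÷ 14.396 mcg/mL = 3.19931 mL/hr
Time remaining = 211.6083 mL ÷ 3.19931 mL/hr = 66.14184 hr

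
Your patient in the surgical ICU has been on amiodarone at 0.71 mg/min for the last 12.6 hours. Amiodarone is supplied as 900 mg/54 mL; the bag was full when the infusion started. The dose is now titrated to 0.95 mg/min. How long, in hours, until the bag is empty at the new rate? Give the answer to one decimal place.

6.4 hours

Initial rate:
0.71 mg/min × 60 min/hr = 42.6 mg/hr
Concentration = 900 mg ÷ 54 mL = 16.66667 mg/mL
Rate = 42.6 mg/hr ÷ 16.66667 mg/mL = 2.556 mL/hr
Volume infused so far = 2.556 mL/hr × 12.6 hr = 32.2056 mL
Volume remaining = 54 − 32.2056 = 21.7944 mL
New rate:
0.95 mg/min × 60 min/hr = 57 mg/hr
Rate = 57 mg/hr ÷ 16.66667 mg/mL = 3.42 mL/hr
Time remaining = 21.7944 mL ÷ 3.42 mL/hr = 6.372632 hr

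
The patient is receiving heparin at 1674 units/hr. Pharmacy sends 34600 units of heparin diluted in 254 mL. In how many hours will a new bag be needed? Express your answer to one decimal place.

Concentration = 34600 units ÷ 254 mL = 136.2205 units/mL
Rate = 1674 units/hr ÷ 136.2205 units/mL = 12.2889 mL/hr
Duration = 254 mL ÷ 12.2889 mL/hr = 20.66906 hr

20.7 hours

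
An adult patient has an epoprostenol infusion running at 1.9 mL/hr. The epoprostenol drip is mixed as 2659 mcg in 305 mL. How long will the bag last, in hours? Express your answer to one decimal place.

Duration = 305 mL ÷ 1.9 mL/hr = 160.5263 hr

160.5 hours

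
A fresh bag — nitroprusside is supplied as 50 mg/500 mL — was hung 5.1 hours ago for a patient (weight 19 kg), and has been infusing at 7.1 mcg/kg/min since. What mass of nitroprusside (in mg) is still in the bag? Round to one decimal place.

8.7 mg

Dose = 7.1 mcg/kg/min × 19 kg = 134.9 mcg/min
134.9 mcg/min × 60 min/hr = 8094 mcg/hr
Concentration = 50 mg ÷ 500 mL = 0.1 mg/mL = 100 mcg/mL
Rate = 8094 mcg/hr ÷ 100 mcg/mL = 80.94 mL/hr
Volume infused = 80.94 mL/hr × 5.1 hr = 412.794 mL
Volume remaining = 500 − 412.794 = 87.206 mL
Drug remaining = 87.206 mL × 100 mcg/mL = 8720.6 mcg = 8.7206 mg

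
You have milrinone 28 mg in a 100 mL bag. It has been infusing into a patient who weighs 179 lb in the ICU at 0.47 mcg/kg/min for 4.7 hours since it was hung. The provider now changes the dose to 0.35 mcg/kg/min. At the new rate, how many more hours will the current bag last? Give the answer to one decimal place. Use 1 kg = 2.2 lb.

10.1 hours

Initial rate:
Weight = 179 lb ÷ 2.2 lb/kg = 81.36364 kg
Dose = 0.47 mcg/kg/min × 81.36364 kg = 38.24091 mcg/min
38.24091 mcg/min × 60 min/hr = 2294.455 mcg/hr
Concentration = 28 mg ÷ 100 mL = 0.28 mg/mL = 280 mcg/mL
Rate = 2294.455 mcg/hr ÷ 280 mcg/mL = 8.194481 mL/hr
Volume infused so far = 8.194481 mL/hr × 4.7 hr = 38.51406 mL
Volume remaining = 100 − 38.51406 = 61.48594 mL
New rate:
Dose = 0.35 mcg/kg/min × 81.36364 kg = 28.47727 mcg/min
28.47727 mcg/min × 60 min/hr = 1708.636 mcg/hr
Rate = 1708.636 mcg/hr ÷ 280 mcg/mL = 6.102273 mL/hr
Time remaining = 61.48594 mL ÷ 6.102273 mL/hr = 10.07591 hr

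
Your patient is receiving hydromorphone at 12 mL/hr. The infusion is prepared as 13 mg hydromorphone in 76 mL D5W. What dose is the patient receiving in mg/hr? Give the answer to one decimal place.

2.1 mg/hr

Concentration = 13 mg ÷ 76 mL = 0.1710526 mg/mL
Drug rate = 12 mL/hr × 0.1710526 mg/mL = 2.052632 mg/hr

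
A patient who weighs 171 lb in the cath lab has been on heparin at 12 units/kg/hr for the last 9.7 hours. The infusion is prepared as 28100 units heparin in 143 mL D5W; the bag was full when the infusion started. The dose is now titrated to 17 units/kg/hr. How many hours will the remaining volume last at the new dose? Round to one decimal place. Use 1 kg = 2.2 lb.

14.4 hours

Initial rate:
Weight = 171 lb ÷ 2.2 lb/kg = 77.72727 kg
Dose = 12 units/kg/hr × 77.72727 kg = 932.7273 units/hr
Concentration = 28100 units ÷ 143 mL = 196.5035 units/mL
Rate = 932.7273 units/hr ÷ 196.5035 units/mL = 4.746619 mL/hr
Volume infused so far = 4.746619 mL/hr × 9.7 hr = 46.04221 mL
Volume remaining = 143 − 46.04221 = 96.95779 mL
New rate:
Dose = 17 units/kg/hr × 77.72727 kg = 1321.364 units/hr
Rate = 1321.364 units/hr ÷ 196.5035 units/mL = 6.724377 mL/hr
Time remaining = 96.95779 mL ÷ 6.724377 mL/hr = 14.41885 hr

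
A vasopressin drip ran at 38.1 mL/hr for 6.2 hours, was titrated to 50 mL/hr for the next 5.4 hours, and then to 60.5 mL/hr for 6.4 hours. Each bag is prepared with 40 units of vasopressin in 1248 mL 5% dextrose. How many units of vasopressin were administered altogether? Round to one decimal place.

Concentration = 40 units ÷ 1248 mL = 0.03205128 units/mL
Stage 1: 38.1 mL/hr × 6.2 hr = 236.22 mL → 236.22 mL × 0.03205128 units/mL = 7.571154 units
Stage 2: 50 mL/hr × 5.4 hr = 270 mL → 270 mL × 0.03205128 units/mL = 8.653846 units
Stage 3: 60.5 mL/hr × 6.4 hr = 387.2 mL → 387.2 mL × 0.03205128 units/mL = 12.41026 units
Total = 7.571154 + 8.653846 + 12.41026 = 28.63526 units

28.6 units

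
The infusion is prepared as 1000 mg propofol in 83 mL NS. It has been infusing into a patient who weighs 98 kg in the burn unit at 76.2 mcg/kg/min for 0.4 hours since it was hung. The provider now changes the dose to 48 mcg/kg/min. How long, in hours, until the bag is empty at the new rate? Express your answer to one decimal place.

2.9 hours

Initial rate:
Dose = 76.2 mcg/kg/min × 98 kg = 7467.6 mcg/min
7467.6 mcg/min × 60 min/hr = 448056 mcg/hr
Concentration = 1000 mg ÷ 83 mL = 12.04819 mg/mL = 12048.19 mcg/mL
Rate = 448056 mcg/hr ÷ 12048.19 mcg/mL = 37.18865 mL/hr
Volume infused so far = 37.18865 mL/hr × 0.4 hr = 14.87546 mL
Volume remaining = 83 − 14.87546 = 68.12454 mL
New rate:
Dose = 48 mcg/kg/min × 98 kg = 4704 mcg/min
4704 mcg/min × 60 min/hr = 282240 mcg/hr
Rate = 282240 mcg/hr ÷ 12048.19 mcg/mL = 23.42592 mL/hr
Time remaining = 68.12454 mL ÷ 23.42592 mL/hr = 2.908084 hr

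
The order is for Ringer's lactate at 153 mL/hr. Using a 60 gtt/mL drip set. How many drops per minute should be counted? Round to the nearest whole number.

153 mL/hr ÷ 60 min/hr = 2.55 mL/min
2.55 mL/min × 60 gtt/mL = 153 gtt/min

153 gtt/min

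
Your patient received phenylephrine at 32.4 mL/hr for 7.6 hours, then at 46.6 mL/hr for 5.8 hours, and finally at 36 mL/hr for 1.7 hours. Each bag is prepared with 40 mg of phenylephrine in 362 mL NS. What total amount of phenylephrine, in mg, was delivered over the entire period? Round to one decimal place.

63.8 mg

Concentration = 40 mg ÷ 362 mL = 0.1104972 mg/mL
Stage 1: 32.4 mL/hr × 7.6 hr = 246.24 mL → 246.24 mL × 0.1104972 mg/mL = 27.20884 mg
Stage 2: 46.6 mL/hr × 5.8 hr = 270.28 mL → 270.28 mL × 0.1104972 mg/mL = 29.86519 mg
Stage 3: 36 mL/hr × 1.7 hr = 61.2 mL → 61.2 mL × 0.1104972 mg/mL = 6.762431 mg
Total = 27.20884 + 29.86519 + 6.762431 = 63.83646 mg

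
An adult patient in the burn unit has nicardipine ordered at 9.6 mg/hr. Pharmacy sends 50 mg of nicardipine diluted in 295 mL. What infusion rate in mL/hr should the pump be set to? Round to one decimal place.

56.6 mL/hr

Concentration = 50 mg ÷ 295 mL = 0.1694915 mg/mL
Rate = 9.6 mg/hr ÷ 0.1694915 mg/mL = 56.64 mL/hr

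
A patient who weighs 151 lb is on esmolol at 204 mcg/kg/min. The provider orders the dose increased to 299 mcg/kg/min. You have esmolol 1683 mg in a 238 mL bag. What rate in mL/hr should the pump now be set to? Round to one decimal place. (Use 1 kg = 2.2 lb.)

Weight = 151 lb ÷ 2.2 lb/kg = 68.63636 kg
Dose = 299 mcg/kg/min × 68.63636 kg = 20522.27 mcg/min
20522.27 mcg/min × 60 min/hr = 1231336 mcg/hr
Concentration = 1683 mg ÷ 238 mL = 7.071429 mg/mL = 7071.429 mcg/mL
Rate = 1231336 mcg/hr ÷ 7071.429 mcg/mL = 174.1284 mL/hr

174.1 mL/hr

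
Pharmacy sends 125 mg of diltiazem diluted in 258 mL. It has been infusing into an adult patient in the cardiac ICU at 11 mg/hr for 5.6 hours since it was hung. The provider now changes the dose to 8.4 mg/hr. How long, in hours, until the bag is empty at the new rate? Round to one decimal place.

7.5 hours

Initial rate:
Concentration = 125 mg ÷ 258 mL = 0.4844961 mg/mL
Rate = 11 mg/hr ÷ 0.4844961 mg/mL = 22.704 mL/hr
Volume infused so far = 22.704 mL/hr × 5.6 hr = 127.1424 mL
Volume remaining = 258 − 127.1424 = 130.8576 mL
New rate:
Rate = 8.4 mg/hr ÷ 0.4844961 mg/mL = 17.3376 mL/hr
Time remaining = 130.8576 mL ÷ 17.3376 mL/hr = 7.547619 hr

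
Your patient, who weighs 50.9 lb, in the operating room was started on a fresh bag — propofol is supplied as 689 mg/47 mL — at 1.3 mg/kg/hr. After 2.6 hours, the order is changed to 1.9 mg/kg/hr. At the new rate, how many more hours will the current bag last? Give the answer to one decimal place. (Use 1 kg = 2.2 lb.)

Initial rate:
Weight = 50.9 lb ÷ 2.2 lb/kg = 23.13636 kg
Dose = 1.3 mg/kg/hr × 23.13636 kg = 30.07727 mg/hr
Concentration = 689 mg ÷ 47 mL = 14.65957 mg/mL
Rate = 30.07727 mg/hr ÷ 14.65957 mg/mL = 2.051715 mL/hr
Volume infused so far = 2.051715 mL/hr × 2.6 hr = 5.33446 mL
Volume remaining = 47 − 5.33446 = 41.66554 mL
New rate:
Dose = 1.9 mg/kg/hr × 23.13636 kg = 43.95909 mg/hr
Rate = 43.95909 mg/hr ÷ 14.65957 mg/mL = 2.998661 mL/hr
Time remaining = 41.66554 mL ÷ 2.998661 mL/hr = 13.89472 hr

13.9 hours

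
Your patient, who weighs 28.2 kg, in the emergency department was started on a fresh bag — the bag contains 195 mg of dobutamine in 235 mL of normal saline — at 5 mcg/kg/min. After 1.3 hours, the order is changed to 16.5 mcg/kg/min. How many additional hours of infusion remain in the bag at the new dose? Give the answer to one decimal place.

Initial rate:
Dose = 5 mcg/kg/min × 28.2 kg = 141 mcg/min
141 mcg/min × 60 min/hr = 8460 mcg/hr
Concentration = 195 mg ÷ 235 mL = 0.8297872 mg/mL = 829.7872 mcg/mL
Rate = 8460 mcg/hr ÷ 829.7872 mcg/mL = 10.19538 mL/hr
Volume infused so far = 10.19538 mL/hr × 1.3 hr = 13.254 mL
Volume remaining = 235 − 13.254 = 221.746 mL
New rate:
Dose = 16.5 mcg/kg/min × 28.2 kg = 465.3 mcg/min
465.3 mcg/min × 60 min/hr = 27918 mcg/hr
Rate = 27918 mcg/hr ÷ 829.7872 mcg/mL = 33.64477 mL/hr
Time remaining = 221.746 mL ÷ 33.64477 mL/hr = 6.590802 hr

6.6 hours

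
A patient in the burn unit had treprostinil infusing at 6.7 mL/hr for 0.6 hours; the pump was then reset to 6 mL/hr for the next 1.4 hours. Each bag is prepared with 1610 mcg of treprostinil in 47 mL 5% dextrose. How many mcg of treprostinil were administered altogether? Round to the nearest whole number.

Concentration = 1610 mcg ÷ 47 mL = 34.25532 mcg/mL
Stage 1: 6.7 mL/hr × 0.6 hr = 4.02 mL → 4.02 mL × 34.25532 mcg/mL = 137.7064 mcg
Stage 2: 6 mL/hr × 1.4 hr = 8.4 mL → 8.4 mL × 34.25532 mcg/mL = 287.7447 mcg
Total = 137.7064 + 287.7447 = 425.4511 mcg

425 mcg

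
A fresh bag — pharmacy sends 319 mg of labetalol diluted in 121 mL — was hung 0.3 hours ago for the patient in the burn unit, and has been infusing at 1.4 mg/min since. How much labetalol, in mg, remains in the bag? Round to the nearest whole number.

294 mg

1.4 mg/min × 60 min/hr = 84 mg/hr
Concentration = 319 mg ÷ 121 mL = 2.636364 mg/mL
Rate = 84 mg/hr ÷ 2.636364 mg/mL = 31.86207 mL/hr
Volume infused = 31.86207 mL/hr × 0.3 hr = 9.558621 mL
Volume remaining = 121 − 9.558621 = 111.4414 mL
Drug remaining = 111.4414 mL × 2.636364 mg/mL = 293.8 mg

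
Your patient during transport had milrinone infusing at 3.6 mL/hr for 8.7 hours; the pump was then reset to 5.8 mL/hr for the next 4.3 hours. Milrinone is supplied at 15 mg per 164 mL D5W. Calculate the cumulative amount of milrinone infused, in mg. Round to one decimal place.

Concentration = 15 mg ÷ 164 mL = 0.09146341 mg/mL
Stage 1: 3.6 mL/hr × 8.7 hr = 31.32 mL → 31.32 mL × 0.09146341 mg/mL = 2.864634 mg
Stage 2: 5.8 mL/hr × 4.3 hr = 24.94 mL → 24.94 mL × 0.09146341 mg/mL = 2.281098 mg
Total = 2.864634 + 2.281098 = 5.145732 mg

5.1 mg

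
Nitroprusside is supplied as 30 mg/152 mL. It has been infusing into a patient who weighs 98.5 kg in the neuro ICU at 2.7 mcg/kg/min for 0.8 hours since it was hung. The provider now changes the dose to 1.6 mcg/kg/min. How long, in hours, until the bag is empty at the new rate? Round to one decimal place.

1.8 hours

Initial rate:
Dose = 2.7 mcg/kg/min × 98.5 kg = 265.95 mcg/min
265.95 mcg/min × 60 min/hr = 15957 mcg/hr
Concentration = 30 mg ÷ 152 mL = 0.1973684 mg/mL = 197.3684 mcg/mL
Rate = 15957 mcg/hr ÷ 197.3684 mcg/mL = 80.8488 mL/hr
Volume infused so far = 80.8488 mL/hr × 0.8 hr = 64.67904 mL
Volume remaining = 152 − 64.67904 = 87.32096 mL
New rate:
Dose = 1.6 mcg/kg/min × 98.5 kg = 157.6 mcg/min
157.6 mcg/min × 60 min/hr = 9456 mcg/hr
Rate = 9456 mcg/hr ÷ 197.3684 mcg/mL = 47.9104 mL/hr
Time remaining = 87.32096 mL ÷ 47.9104 mL/hr = 1.822589 hr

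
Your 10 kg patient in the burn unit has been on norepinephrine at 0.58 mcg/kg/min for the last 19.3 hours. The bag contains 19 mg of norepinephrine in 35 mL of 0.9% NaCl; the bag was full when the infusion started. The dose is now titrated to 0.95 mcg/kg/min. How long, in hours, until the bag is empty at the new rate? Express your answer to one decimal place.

Initial rate:
Dose = 0.58 mcg/kg/min × 10 kg = 5.8 mcg/min
5.8 mcg/min × 60 min/hr = 348 mcg/hr
Concentration = 19 mg ÷ 35 mL = 0.5428571 mg/mL = 542.8571 mcg/mL
Rate = 348 mcg/hr ÷ 542.8571 mcg/mL = 0.6410526 mL/hr
Volume infused so far = 0.6410526 mL/hr × 19.3 hr = 12.37232 mL
Volume remaining = 35 − 12.37232 = 22.62768 mL
New rate:
Dose = 0.95 mcg/kg/min × 10 kg = 9.5 mcg/min
9.5 mcg/min × 60 min/hr = 570 mcg/hr
Rate = 570 mcg/hr ÷ 542.8571 mcg/mL = 1.05 mL/hr
Time remaining = 22.62768 mL ÷ 1.05 mL/hr = 21.55018 hr

21.6 hours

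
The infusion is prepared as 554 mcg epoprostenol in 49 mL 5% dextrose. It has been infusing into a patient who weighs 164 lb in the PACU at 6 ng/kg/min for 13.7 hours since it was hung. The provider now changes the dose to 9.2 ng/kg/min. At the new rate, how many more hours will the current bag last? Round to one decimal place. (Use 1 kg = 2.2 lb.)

Initial rate:
Weight = 164 lb ÷ 2.2 lb/kg = 74.54545 kg
Dose = 6 ng/kg/min × 74.54545 kg = 447.2727 ng/min
447.2727 ng/min × 60 min/hr = 26836.36 ng/hr
Concentration = 554 mcg ÷ 49 mL = 11.30612 mcg/mL = 11306.12 ng/mL
Rate = 26836.36 ng/hr ÷ 11306.12 ng/mL = 2.373613 mL/hr
Volume infused so far = 2.373613 mL/hr × 13.7 hr = 32.5185 mL
Volume remaining = 49 − 32.5185 = 16.4815 mL
New rate:
Dose = 9.2 ng/kg/min × 74.54545 kg = 685.8182 ng/min
685.8182 ng/min × 60 min/hr = 41149.09 ng/hr
Rate = 41149.09 ng/hr ÷ 11306.12 ng/mL = 3.639541 mL/hr
Time remaining = 16.4815 mL ÷ 3.639541 mL/hr = 4.528455 hr

4.5 hours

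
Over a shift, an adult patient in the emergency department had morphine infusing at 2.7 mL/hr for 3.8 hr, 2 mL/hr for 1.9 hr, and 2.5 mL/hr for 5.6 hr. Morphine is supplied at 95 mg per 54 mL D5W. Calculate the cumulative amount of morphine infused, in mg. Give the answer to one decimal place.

49.4 mg

Concentration = 95 mg ÷ 54 mL = 1.759259 mg/mL
Stage 1: 2.7 mL/hr × 3.8 hr = 10.26 mL → 10.26 mL × 1.759259 mg/mL = 18.05 mg
Stage 2: 2 mL/hr × 1.9 hr = 3.8 mL → 3.8 mL × 1.759259 mg/mL = 6.685185 mg
Stage 3: 2.5 mL/hr × 5.6 hr = 14 mL → 14 mL × 1.759259 mg/mL = 24.62963 mg
Total = 18.05 + 6.685185 + 24.62963 = 49.36481 mg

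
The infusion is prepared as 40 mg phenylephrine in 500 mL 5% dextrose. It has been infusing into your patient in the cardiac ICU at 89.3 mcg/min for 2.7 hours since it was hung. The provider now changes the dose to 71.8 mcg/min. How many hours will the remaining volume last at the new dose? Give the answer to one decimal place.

Initial rate:
89.3 mcg/min × 60 min/hr = 5358 mcg/hr
Concentration = 40 mg ÷ 500 mL = 0.08 mg/mL = 80 mcg/mL
Rate = 5358 mcg/hr ÷ 80 mcg/mL = 66.975 mL/hr
Volume infused so far = 66.975 mL/hr × 2.7 hr = 180.8325 mL
Volume remaining = 500 − 180.8325 = 319.1675 mL
New rate:
71.8 mcg/min × 60 min/hr = 4308 mcg/hr
Rate = 4308 mcg/hr ÷ 80 mcg/mL = 53.85 mL/hr
Time remaining = 319.1675 mL ÷ 53.85 mL/hr = 5.926973 hr

5.9 hours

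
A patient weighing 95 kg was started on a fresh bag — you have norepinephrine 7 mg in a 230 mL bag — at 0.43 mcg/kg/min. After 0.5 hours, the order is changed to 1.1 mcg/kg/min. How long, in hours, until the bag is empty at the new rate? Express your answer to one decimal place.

Initial rate:
Dose = 0.43 mcg/kg/min × 95 kg = 40.85 mcg/min
40.85 mcg/min × 60 min/hr = 2451 mcg/hr
Concentration = 7 mg ÷ 230 mL = 0.03043478 mg/mL = 30.43478 mcg/mL
Rate = 2451 mcg/hr ÷ 30.43478 mcg/mL = 80.53286 mL/hr
Volume infused so far = 80.53286 mL/hr × 0.5 hr = 40.26643 mL
Volume remaining = 230 − 40.26643 = 189.7336 mL
New rate:
Dose = 1.1 mcg/kg/min × 95 kg = 104.5 mcg/min
104.5 mcg/min × 60 min/hr = 6270 mcg/hr
Rate = 6270 mcg/hr ÷ 30.43478 mcg/mL = 206.0143 mL/hr
Time remaining = 189.7336 mL ÷ 206.0143 mL/hr = 0.9209729 hr

0.9 hours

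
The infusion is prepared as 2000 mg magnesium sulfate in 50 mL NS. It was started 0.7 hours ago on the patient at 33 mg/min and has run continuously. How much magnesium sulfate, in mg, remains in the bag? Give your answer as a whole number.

614 mg

33 mg/min × 60 min/hr = 1980 mg/hr
Concentration = 2000 mg ÷ 50 mL = 40 mg/mL
Rate = 1980 mg/hr ÷ 40 mg/mL = 49.5 mL/hr
Volume infused = 49.5 mL/hr × 0.7 hr = 34.65 mL
Volume remaining = 50 − 34.65 = 15.35 mL
Drug remaining = 15.35 mL × 40 mg/mL = 614 mg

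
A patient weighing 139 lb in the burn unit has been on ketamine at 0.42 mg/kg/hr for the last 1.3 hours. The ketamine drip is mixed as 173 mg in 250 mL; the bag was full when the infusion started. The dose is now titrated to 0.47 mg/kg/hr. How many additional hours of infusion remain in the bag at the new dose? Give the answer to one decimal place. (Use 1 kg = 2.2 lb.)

Initial rate:
Weight = 139 lb ÷ 2.2 lb/kg = 63.18182 kg
Dose = 0.42 mg/kg/hr × 63.18182 kg = 26.53636 mg/hr
Concentration = 173 mg ÷ 250 mL = 0.692 mg/mL
Rate = 26.53636 mg/hr ÷ 0.692 mg/mL = 38.34735 mL/hr
Volume infused so far = 38.34735 mL/hr × 1.3 hr = 49.85155 mL
Volume remaining = 250 − 49.85155 = 200.1484 mL
New rate:
Dose = 0.47 mg/kg/hr × 63.18182 kg = 29.69545 mg/hr
Rate = 29.69545 mg/hr ÷ 0.692 mg/mL = 42.91251 mL/hr
Time remaining = 200.1484 mL ÷ 42.91251 mL/hr = 4.664105 hr

4.7 hours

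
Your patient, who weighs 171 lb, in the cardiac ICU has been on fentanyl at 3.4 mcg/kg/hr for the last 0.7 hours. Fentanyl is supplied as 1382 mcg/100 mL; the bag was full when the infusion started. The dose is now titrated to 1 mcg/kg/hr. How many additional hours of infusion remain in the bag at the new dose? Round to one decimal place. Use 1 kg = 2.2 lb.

15.4 hours

Initial rate:
Weight = 171 lb ÷ 2.2 lb/kg = 77.72727 kg
Dose = 3.4 mcg/kg/hr × 77.72727 kg = 264.2727 mcg/hr
Concentration = 1382 mcg ÷ 100 mL = 13.82 mcg/mL
Rate = 264.2727 mcg/hr ÷ 13.82 mcg/mL = 19.12248 mL/hr
Volume infused so far = 19.12248 mL/hr × 0.7 hr = 13.38574 mL
Volume remaining = 100 − 13.38574 = 86.61426 mL
New rate:
Dose = 1 mcg/kg/hr × 77.72727 kg = 77.72727 mcg/hr
Rate = 77.72727 mcg/hr ÷ 13.82 mcg/mL = 5.62426 mL/hr
Time remaining = 86.61426 mL ÷ 5.62426 mL/hr = 15.40012 hr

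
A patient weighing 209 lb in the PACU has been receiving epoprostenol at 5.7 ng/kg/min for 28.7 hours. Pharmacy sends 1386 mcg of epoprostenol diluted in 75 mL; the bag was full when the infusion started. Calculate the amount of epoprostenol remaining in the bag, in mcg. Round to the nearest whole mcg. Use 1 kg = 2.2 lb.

Weight = 209 lb ÷ 2.2 lb/kg = 95 kg
Dose = 5.7 ng/kg/min × 95 kg = 541.5 ng/min
541.5 ng/min × 60 min/hr = 32490 ng/hr
Concentration = 1386 mcg ÷ 75 mL = 18.48 mcg/mL = 18480 ng/mL
Rate = 32490 ng/hr ÷ 18480 ng/mL = 1.758117 mL/hr
Volume infused = 1.758117 mL/hr × 28.7 hr = 50.45795 mL
Volume remaining = 75 − 50.45795 = 24.54205 mL
Drug remaining = 24.54205 mL × 18480 ng/mL = 453537 ng = 453.537 mcg

454 mcg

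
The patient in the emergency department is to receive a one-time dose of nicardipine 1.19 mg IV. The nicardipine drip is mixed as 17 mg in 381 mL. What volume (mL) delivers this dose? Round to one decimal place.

Concentration = 17 mg ÷ 381 mL = 0.04461942 mg/mL
Volume = 1.19 mg ÷ 0.04461942 mg/mL = 26.67 mL

26.7 mL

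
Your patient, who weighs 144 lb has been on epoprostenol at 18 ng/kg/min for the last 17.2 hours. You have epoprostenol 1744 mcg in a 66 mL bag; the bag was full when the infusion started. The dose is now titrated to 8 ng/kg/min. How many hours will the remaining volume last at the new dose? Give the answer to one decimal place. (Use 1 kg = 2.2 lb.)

Initial rate:
Weight = 144 lb ÷ 2.2 lb/kg = 65.45455 kg
Dose = 18 ng/kg/min × 65.45455 kg = 1178.182 ng/min
1178.182 ng/min × 60 min/hr = 70690.91 ng/hr
Concentration = 1744 mcg ÷ 66 mL = 26.42424 mcg/mL = 26424.24 ng/mL
Rate = 70690.91 ng/hr ÷ 26424.24 ng/mL = 2.675229 mL/hr
Volume infused so far = 2.675229 mL/hr × 17.2 hr = 46.01394 mL
Volume remaining = 66 − 46.01394 = 19.98606 mL
New rate:
Dose = 8 ng/kg/min × 65.45455 kg = 523.6364 ng/min
523.6364 ng/min × 60 min/hr = 31418.18 ng/hr
Rate = 31418.18 ng/hr ÷ 26424.24 ng/mL = 1.188991 mL/hr
Time remaining = 19.98606 mL ÷ 1.188991 mL/hr = 16.80926 hr

16.8 hours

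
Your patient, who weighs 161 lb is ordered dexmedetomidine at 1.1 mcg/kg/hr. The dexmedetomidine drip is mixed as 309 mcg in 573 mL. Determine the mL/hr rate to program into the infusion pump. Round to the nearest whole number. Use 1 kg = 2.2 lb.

Weight = 161 lb ÷ 2.2 lb/kg = 73.18182 kg
Dose = 1.1 mcg/kg/hr × 73.18182 kg = 80.5 mcg/hr
Concentration = 309 mcg ÷ 573 mL = 0.539267 mcg/mL
Rate = 80.5 mcg/hr ÷ 0.539267 mcg/mL = 149.2767 mL/hr

149 mL/hr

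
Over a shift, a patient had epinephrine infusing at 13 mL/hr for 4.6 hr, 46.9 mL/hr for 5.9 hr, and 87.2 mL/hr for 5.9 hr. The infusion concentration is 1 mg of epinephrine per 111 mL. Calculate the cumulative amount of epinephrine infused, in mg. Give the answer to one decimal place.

Concentration = 1 mg ÷ 111 mL = 0.009009009 mg/mL
Stage 1: 13 mL/hr × 4.6 hr = 59.8 mL → 59.8 mL × 0.009009009 mg/mL = 0.5387387 mg
Stage 2: 46.9 mL/hr × 5.9 hr = 276.71 mL → 276.71 mL × 0.009009009 mg/mL = 2.492883 mg
Stage 3: 87.2 mL/hr × 5.9 hr = 514.48 mL → 514.48 mL × 0.009009009 mg/mL = 4.634955 mg
Total = 0.5387387 + 2.492883 + 4.634955 = 7.666577 mg

7.7 mg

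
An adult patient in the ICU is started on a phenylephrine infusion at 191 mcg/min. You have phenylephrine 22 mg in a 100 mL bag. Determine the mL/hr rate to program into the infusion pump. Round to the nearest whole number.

191 mcg/min × 60 min/hr = 11460 mcg/hr
Concentration = 22 mg ÷ 100 mL = 0.22 mg/mL = 220 mcg/mL
Rate = 11460 mcg/hr ÷ 220 mcg/mL = 52.09091 mL/hr

52 mL/hr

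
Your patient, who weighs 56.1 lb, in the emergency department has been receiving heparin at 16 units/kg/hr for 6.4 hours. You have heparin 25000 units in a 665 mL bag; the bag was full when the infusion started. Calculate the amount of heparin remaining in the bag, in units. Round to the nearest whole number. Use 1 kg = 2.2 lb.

22389 units

Weight = 56.1 lb ÷ 2.2 lb/kg = 25.5 kg
Dose = 16 units/kg/hr × 25.5 kg = 408 units/hr
Concentration = 25000 units ÷ 665 mL = 37.59398 units/mL
Rate = 408 units/hr ÷ 37.59398 units/mL = 10.8528 mL/hr
Volume infused = 10.8528 mL/hr × 6.4 hr = 69.45792 mL
Volume remaining = 665 − 69.45792 = 595.5421 mL
Drug remaining = 595.5421 mL × 37.59398 units/mL = 22388.8 units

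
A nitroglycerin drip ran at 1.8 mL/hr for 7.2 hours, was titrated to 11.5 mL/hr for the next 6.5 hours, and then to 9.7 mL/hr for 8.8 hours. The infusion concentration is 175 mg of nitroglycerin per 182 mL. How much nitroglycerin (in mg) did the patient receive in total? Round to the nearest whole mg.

Concentration = 175 mg ÷ 182 mL = 0.9615385 mg/mL
Stage 1: 1.8 mL/hr × 7.2 hr = 12.96 mL → 12.96 mL × 0.9615385 mg/mL = 12.46154 mg
Stage 2: 11.5 mL/hr × 6.5 hr = 74.75 mL → 74.75 mL × 0.9615385 mg/mL = 71.875 mg
Stage 3: 9.7 mL/hr × 8.8 hr = 85.36 mL → 85.36 mL × 0.9615385 mg/mL = 82.07692 mg
Total = 12.46154 + 71.875 + 82.07692 = 166.4135 mg

166 mg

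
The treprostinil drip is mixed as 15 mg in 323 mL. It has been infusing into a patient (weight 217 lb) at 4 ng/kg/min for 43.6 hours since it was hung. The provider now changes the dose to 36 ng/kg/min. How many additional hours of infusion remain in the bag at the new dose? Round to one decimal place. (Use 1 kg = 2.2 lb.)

Initial rate:
Weight = 217 lb ÷ 2.2 lb/kg = 98.63636 kg
Dose = 4 ng/kg/min × 98.63636 kg = 394.5455 ng/min
394.5455 ng/min × 60 min/hr = 23672.73 ng/hr
Concentration = 15 mg ÷ 323 mL = 0.04643963 mg/mL = 46439.63 ng/mL
Rate = 23672.73 ng/hr ÷ 46439.63 ng/mL = 0.5097527 mL/hr
Volume infused so far = 0.5097527 mL/hr × 43.6 hr = 22.22522 mL
Volume remaining = 323 − 22.22522 = 300.7748 mL
New rate:
Dose = 36 ng/kg/min × 98.63636 kg = 3550.909 ng/min
3550.909 ng/min × 60 min/hr = 213054.5 ng/hr
Rate = 213054.5 ng/hr ÷ 46439.63 ng/mL = 4.587775 mL/hr
Time remaining = 300.7748 mL ÷ 4.587775 mL/hr = 65.56006 hr

65.6 hours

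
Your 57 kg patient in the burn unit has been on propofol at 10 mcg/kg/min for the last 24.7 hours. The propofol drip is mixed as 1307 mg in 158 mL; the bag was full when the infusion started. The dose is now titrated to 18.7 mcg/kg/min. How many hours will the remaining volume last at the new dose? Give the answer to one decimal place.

Initial rate:
Dose = 10 mcg/kg/min × 57 kg = 570 mcg/min
570 mcg/min × 60 min/hr = 34200 mcg/hr
Concentration = 1307 mg ÷ 158 mL = 8.272152 mg/mL = 8272.152 mcg/mL
Rate = 34200 mcg/hr ÷ 8272.152 mcg/mL = 4.134353 mL/hr
Volume infused so far = 4.134353 mL/hr × 24.7 hr = 102.1185 mL
Volume remaining = 158 − 102.1185 = 55.88147 mL
New rate:
Dose = 18.7 mcg/kg/min × 57 kg = 1065.9 mcg/min
1065.9 mcg/min × 60 min/hr = 63954 mcg/hr
Rate = 63954 mcg/hr ÷ 8272.152 mcg/mL = 7.731241 mL/hr
Time remaining = 55.88147 mL ÷ 7.731241 mL/hr = 7.228008 hr

7.2 hours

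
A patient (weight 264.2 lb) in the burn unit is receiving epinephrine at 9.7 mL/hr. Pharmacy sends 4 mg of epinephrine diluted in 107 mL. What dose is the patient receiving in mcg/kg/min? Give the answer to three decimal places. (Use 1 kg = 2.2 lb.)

0.050 mcg/kg/min

Weight = 264.2 lb ÷ 2.2 lb/kg = 120.0909 kg
Concentration = 4 mg ÷ 107 mL = 0.03738318 mg/mL = 37.38318 mcg/mL
Drug rate = 9.7 mL/hr × 37.38318 mcg/mL = 362.6168 mcg/hr
362.6168 mcg/hr ÷ 60 min/hr = 6.043614 mcg/min
6.043614 mcg/min ÷ 120.0909 kg = 0.05032532 mcg/kg/min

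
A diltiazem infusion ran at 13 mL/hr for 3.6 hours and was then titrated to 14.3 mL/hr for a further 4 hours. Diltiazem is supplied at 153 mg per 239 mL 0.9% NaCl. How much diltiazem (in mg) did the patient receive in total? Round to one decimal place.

66.6 mg

Concentration = 153 mg ÷ 239 mL = 0.6401674 mg/mL
Stage 1: 13 mL/hr × 3.6 hr = 46.8 mL → 46.8 mL × 0.6401674 mg/mL = 29.95983 mg
Stage 2: 14.3 mL/hr × 4 hr = 57.2 mL → 57.2 mL × 0.6401674 mg/mL = 36.61757 mg
Total = 29.95983 + 36.61757 = 66.57741 mg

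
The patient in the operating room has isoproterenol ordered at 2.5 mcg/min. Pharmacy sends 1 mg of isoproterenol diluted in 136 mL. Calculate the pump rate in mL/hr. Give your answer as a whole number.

2.5 mcg/min × 60 min/hr = 150 mcg/hr
Concentration = 1 mg ÷ 136 mL = 0.007352941 mg/mL = 7.352941 mcg/mL
Rate = 150 mcg/hr ÷ 7.352941 mcg/mL = 20.4 mL/hr

20 mL/hr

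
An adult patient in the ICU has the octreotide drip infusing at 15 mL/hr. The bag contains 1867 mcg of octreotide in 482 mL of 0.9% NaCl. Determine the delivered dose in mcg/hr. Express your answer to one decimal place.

58.1 mcg/hr

Concentration = 1867 mcg ÷ 482 mL = 3.873444 mcg/mL
Drug rate = 15 mL/hr × 3.873444 mcg/mL = 58.10166 mcg/hr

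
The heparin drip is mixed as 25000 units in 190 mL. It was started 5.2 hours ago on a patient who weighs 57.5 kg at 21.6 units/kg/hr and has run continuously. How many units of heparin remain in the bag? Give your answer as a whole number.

Dose = 21.6 units/kg/hr × 57.5 kg = 1242 units/hr
Concentration = 25000 units ÷ 190 mL = 131.5789 units/mL
Rate = 1242 units/hr ÷ 131.5789 units/mL = 9.4392 mL/hr
Volume infused = 9.4392 mL/hr × 5.2 hr = 49.08384 mL
Volume remaining = 190 − 49.08384 = 140.9162 mL
Drug remaining = 140.9162 mL × 131.5789 units/mL = 18541.6 units

18542 units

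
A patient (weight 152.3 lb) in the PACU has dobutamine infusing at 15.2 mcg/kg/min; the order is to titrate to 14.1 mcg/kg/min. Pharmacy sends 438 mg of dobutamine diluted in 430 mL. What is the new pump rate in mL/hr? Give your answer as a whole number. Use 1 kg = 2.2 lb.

57 mL/hr

Weight = 152.3 lb ÷ 2.2 lb/kg = 69.22727 kg
Dose = 14.1 mcg/kg/min × 69.22727 kg = 976.1045 mcg/min
976.1045 mcg/min × 60 min/hr = 58566.27 mcg/hr
Concentration = 438 mg ÷ 430 mL = 1.018605 mg/mL = 1018.605 mcg/mL
Rate = 58566.27 mcg/hr ÷ 1018.605 mcg/mL = 57.49657 mL/hr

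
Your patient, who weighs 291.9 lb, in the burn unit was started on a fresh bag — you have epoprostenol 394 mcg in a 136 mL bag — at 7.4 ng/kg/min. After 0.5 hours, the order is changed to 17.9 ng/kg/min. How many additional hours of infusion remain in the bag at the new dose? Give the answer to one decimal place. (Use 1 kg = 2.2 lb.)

2.6 hours

Initial rate:
Weight = 291.9 lb ÷ 2.2 lb/kg = 132.6818 kg
Dose = 7.4 ng/kg/min × 132.6818 kg = 981.8455 ng/min
981.8455 ng/min × 60 min/hr = 58910.73 ng/hr
Concentration = 394 mcg ÷ 136 mL = 2.897059 mcg/mL = 2897.059 ng/mL
Rate = 58910.73 ng/hr ÷ 2897.059 ng/mL = 20.33467 mL/hr
Volume infused so far = 20.33467 mL/hr × 0.5 hr = 10.16733 mL
Volume remaining = 136 − 10.16733 = 125.8327 mL
New rate:
Dose = 17.9 ng/kg/min × 132.6818 kg = 2375.005 ng/min
2375.005 ng/min × 60 min/hr = 142500.3 ng/hr
Rate = 142500.3 ng/hr ÷ 2897.059 ng/mL = 49.18791 mL/hr
Time remaining = 125.8327 mL ÷ 49.18791 mL/hr = 2.558203 hr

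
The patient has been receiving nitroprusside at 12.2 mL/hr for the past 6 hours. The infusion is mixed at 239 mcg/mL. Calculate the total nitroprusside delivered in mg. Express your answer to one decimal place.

Drug rate = 12.2 mL/hr × 239 mcg/mL = 2915.8 mcg/hr
Total = 2915.8 mcg/hr × 6 hr = 17494.8 mcg = 17.4948 mg

17.5 mg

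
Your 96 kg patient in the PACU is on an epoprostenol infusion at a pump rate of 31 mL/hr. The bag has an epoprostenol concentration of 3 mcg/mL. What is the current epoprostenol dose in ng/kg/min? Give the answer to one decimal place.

16.1 ng/kg/min

Concentration = 3 mcg/mL = 3000 ng/mL
Drug rate = 31 mL/hr × 3000 ng/mL = 93000 ng/hr
93000 ng/hr ÷ 60 min/hr = 1550 ng/min
1550 ng/min ÷ 96 kg = 16.14583 ng/kg/min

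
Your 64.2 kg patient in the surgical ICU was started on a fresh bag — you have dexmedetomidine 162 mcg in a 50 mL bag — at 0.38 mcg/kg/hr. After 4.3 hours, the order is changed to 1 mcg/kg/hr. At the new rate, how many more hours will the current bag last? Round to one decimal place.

0.9 hours

Initial rate:
Dose = 0.38 mcg/kg/hr × 64.2 kg = 24.396 mcg/hr
Concentration = 162 mcg ÷ 50 mL = 3.24 mcg/mL
Rate = 24.396 mcg/hr ÷ 3.24 mcg/mL = 7.52963 mL/hr
Volume infused so far = 7.52963 mL/hr × 4.3 hr = 32.37741 mL
Volume remaining = 50 − 32.37741 = 17.62259 mL
New rate:
Dose = 1 mcg/kg/hr × 64.2 kg = 64.2 mcg/hr
Rate = 64.2 mcg/hr ÷ 3.24 mcg/mL = 19.81481 mL/hr
Time remaining = 17.62259 mL ÷ 19.81481 mL/hr = 0.8893645 hr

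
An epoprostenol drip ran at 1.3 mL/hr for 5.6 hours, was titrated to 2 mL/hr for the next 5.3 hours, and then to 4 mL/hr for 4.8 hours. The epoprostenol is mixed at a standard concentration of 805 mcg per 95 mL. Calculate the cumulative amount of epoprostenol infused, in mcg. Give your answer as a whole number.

314 mcg

Concentration = 805 mcg ÷ 95 mL = 8.473684 mcg/mL
Stage 1: 1.3 mL/hr × 5.6 hr = 7.28 mL → 7.28 mL × 8.473684 mcg/mL = 61.68842 mcg
Stage 2: 2 mL/hr × 5.3 hr = 10.6 mL → 10.6 mL × 8.473684 mcg/mL = 89.82105 mcg
Stage 3: 4 mL/hr × 4.8 hr = 19.2 mL → 19.2 mL × 8.473684 mcg/mL = 162.6947 mcg
Total = 61.68842 + 89.82105 + 162.6947 = 314.2042 mcg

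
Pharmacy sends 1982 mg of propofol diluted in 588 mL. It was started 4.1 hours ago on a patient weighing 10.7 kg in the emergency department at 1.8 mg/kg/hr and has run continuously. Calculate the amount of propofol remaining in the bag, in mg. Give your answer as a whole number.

Dose = 1.8 mg/kg/hr × 10.7 kg = 19.26 mg/hr
Concentration = 1982 mg ÷ 588 mL = 3.370748 mg/mL
Rate = 19.26 mg/hr ÷ 3.370748 mg/mL = 5.713865 mL/hr
Volume infused = 5.713865 mL/hr × 4.1 hr = 23.42685 mL
Volume remaining = 588 − 23.42685 = 564.5732 mL
Drug remaining = 564.5732 mL × 3.370748 mg/mL = 1903.034 mg

1903 mg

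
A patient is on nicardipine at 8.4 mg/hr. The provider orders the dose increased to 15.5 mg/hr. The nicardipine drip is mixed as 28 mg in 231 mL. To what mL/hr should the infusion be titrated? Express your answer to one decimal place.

127.9 mL/hr

Concentration = 28 mg ÷ 231 mL = 0.1212121 mg/mL
Rate = 15.5 mg/hr ÷ 0.1212121 mg/mL = 127.875 mL/hr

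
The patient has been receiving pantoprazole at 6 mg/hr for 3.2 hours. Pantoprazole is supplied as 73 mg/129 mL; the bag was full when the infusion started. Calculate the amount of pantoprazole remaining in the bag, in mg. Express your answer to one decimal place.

53.8 mg

Concentration = 73 mg ÷ 129 mL = 0.5658915 mg/mL
Rate = 6 mg/hr ÷ 0.5658915 mg/mL = 10.60274 mL/hr
Volume infused = 10.60274 mL/hr × 3.2 hr = 33.92877 mL
Volume remaining = 129 − 33.92877 = 95.07123 mL
Drug remaining = 95.07123 mL × 0.5658915 mg/mL = 53.8 mg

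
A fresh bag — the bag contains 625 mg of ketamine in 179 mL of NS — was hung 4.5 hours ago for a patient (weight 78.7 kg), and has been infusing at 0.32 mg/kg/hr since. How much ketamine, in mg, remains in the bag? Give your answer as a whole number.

512 mg

Dose = 0.32 mg/kg/hr × 78.7 kg = 25.184 mg/hr
Concentration = 625 mg ÷ 179 mL = 3.49162 mg/mL
Rate = 25.184 mg/hr ÷ 3.49162 mg/mL = 7.212698 mL/hr
Volume infused = 7.212698 mL/hr × 4.5 hr = 32.45714 mL
Volume remaining = 179 − 32.45714 = 146.5429 mL
Drug remaining = 146.5429 mL × 3.49162 mg/mL = 511.672 mg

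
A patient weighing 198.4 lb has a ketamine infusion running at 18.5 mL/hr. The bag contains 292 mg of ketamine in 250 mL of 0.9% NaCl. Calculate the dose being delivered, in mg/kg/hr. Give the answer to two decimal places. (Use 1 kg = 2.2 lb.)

Weight = 198.4 lb ÷ 2.2 lb/kg = 90.18182 kg
Concentration = 292 mg ÷ 250 mL = 1.168 mg/mL
Drug rate = 18.5 mL/hr × 1.168 mg/mL = 21.608 mg/hr
21.608 mg/hr ÷ 90.18182 kg = 0.2396048 mg/kg/hr

0.24 mg/kg/hr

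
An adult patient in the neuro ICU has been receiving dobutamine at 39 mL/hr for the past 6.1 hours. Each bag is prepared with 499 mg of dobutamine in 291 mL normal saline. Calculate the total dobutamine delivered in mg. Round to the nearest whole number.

408 mg

Concentration = 499 mg ÷ 291 mL = 1.714777 mg/mL = 1714.777 mcg/mL
Drug rate = 39 mL/hr × 1714.777 mcg/mL = 66876.29 mcg/hr
Total = 66876.29 mcg/hr × 6.1 hr = 407945.4 mcg = 407.9454 mg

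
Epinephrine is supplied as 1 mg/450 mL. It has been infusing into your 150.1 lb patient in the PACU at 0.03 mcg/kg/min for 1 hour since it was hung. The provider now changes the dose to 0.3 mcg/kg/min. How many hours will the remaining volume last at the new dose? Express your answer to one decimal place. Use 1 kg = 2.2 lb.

0.7 hours

Initial rate:
Weight = 150.1 lb ÷ 2.2 lb/kg = 68.22727 kg
Dose = 0.03 mcg/kg/min × 68.22727 kg = 2.046818 mcg/min
2.046818 mcg/min × 60 min/hr = 122.8091 mcg/hr
Concentration = 1 mg ÷ 450 mL = 0.002222222 mg/mL = 2.222222 mcg/mL
Rate = 122.8091 mcg/hr ÷ 2.222222 mcg/mL = 55.26409 mL/hr
Volume infused so far = 55.26409 mL/hr × 1 hr = 55.26409 mL
Volume remaining = 450 − 55.26409 = 394.7359 mL
New rate:
Dose = 0.3 mcg/kg/min × 68.22727 kg = 20.46818 mcg/min
20.46818 mcg/min × 60 min/hr = 1228.091 mcg/hr
Rate = 1228.091 mcg/hr ÷ 2.222222 mcg/mL = 552.6409 mL/hr
Time remaining = 394.7359 mL ÷ 552.6409 mL/hr = 0.714272 hr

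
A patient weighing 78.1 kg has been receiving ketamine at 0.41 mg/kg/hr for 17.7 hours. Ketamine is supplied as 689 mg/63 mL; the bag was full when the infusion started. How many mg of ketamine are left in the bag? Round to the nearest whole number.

Dose = 0.41 mg/kg/hr × 78.1 kg = 32.021 mg/hr
Concentration = 689 mg ÷ 63 mL = 10.93651 mg/mL
Rate = 32.021 mg/hr ÷ 10.93651 mg/mL = 2.9279 mL/hr
Volume infused = 2.9279 mL/hr × 17.7 hr = 51.82383 mL
Volume remaining = 63 − 51.82383 = 11.17617 mL
Drug remaining = 11.17617 mL × 10.93651 mg/mL = 122.2283 mg

122 mg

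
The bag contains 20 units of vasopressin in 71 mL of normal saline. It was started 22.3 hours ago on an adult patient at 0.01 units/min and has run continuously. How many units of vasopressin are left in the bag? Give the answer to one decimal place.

0.01 units/min × 60 min/hr = 0.6 units/hr
Concentration = 20 units ÷ 71 mL = 0.2816901 units/mL
Rate = 0.6 units/hr ÷ 0.2816901 units/mL = 2.13 mL/hr
Volume infused = 2.13 mL/hr × 22.3 hr = 47.499 mL
Volume remaining = 71 − 47.499 = 23.501 mL
Drug remaining = 23.501 mL × 0.2816901 units/mL = 6.62 units

6.6 units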